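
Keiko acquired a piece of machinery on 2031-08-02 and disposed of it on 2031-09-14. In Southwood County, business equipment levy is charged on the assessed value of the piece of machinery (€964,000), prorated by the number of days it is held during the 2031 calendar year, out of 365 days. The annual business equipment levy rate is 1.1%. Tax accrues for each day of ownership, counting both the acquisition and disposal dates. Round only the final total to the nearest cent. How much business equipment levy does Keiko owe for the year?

€1,278.29

Days held (2031-08-02 to 2031-09-14): 44 out of 365
Tax = €964,000 × 1.1% × 44/365 = €1,278.2904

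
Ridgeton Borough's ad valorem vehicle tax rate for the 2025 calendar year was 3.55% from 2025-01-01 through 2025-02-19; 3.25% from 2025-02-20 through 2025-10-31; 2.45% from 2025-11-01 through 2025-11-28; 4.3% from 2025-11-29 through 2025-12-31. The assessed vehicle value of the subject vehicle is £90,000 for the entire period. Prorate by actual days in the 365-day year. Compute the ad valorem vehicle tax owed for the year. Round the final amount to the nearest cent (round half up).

2025-01-01 to 2025-02-19: 50 days at 3.55% → £90,000 × 3.55% × 50/365 = £437.6712
2025-02-20 to 2025-10-31: 254 days at 3.25% → £90,000 × 3.25% × 254/365 = £2,035.4795
2025-11-01 to 2025-11-28: 28 days at 2.45% → £90,000 × 2.45% × 28/365 = £169.1507
2025-11-29 to 2025-12-31: 33 days at 4.3% → £90,000 × 4.3% × 33/365 = £349.8904
Total = £2,992.1918

£2,992.19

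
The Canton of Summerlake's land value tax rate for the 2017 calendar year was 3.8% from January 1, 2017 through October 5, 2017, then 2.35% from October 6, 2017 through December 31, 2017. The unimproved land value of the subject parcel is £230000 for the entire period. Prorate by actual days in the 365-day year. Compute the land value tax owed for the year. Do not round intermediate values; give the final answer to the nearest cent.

£7945.08

January 1 – October 5, 2017: 278 days at 3.8% → £230000 × 3.8% × 278/365 = £6656.7671
October 6 – December 31, 2017: 87 days at 2.35% → £230000 × 2.35% × 87/365 = £1288.3151
Total = £7945.0822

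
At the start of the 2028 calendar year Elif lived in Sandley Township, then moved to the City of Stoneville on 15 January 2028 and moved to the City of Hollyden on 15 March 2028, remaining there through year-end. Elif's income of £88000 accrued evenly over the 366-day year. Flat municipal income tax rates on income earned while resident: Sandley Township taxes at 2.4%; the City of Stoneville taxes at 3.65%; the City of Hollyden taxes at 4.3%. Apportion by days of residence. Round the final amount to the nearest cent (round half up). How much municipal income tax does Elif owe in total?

Sandley Township, 1 January – 14 January 2028: 14 days → £88000 × 2.4% × 14/366 = £80.7869
The City of Stoneville, 15 January – 14 March 2028: 60 days → £88000 × 3.65% × 60/366 = £526.5574
The City of Hollyden, 15 March – 31 December 2028: 292 days → £88000 × 4.3% × 292/366 = £3018.9290
Total = £3626.2732

£3626.27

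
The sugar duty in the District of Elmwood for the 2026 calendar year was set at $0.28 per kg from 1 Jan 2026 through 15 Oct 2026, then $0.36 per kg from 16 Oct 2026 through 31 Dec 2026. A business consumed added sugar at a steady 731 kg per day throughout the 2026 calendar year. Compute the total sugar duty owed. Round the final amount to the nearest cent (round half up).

1 Jan – 15 Oct 2026: 288 days × 731 kg/day = 210,528 kg at $0.28/kg → $58,947.84
16 Oct – 31 Dec 2026: 77 days × 731 kg/day = 56,287 kg at $0.36/kg → $20,263.32

$79,211.16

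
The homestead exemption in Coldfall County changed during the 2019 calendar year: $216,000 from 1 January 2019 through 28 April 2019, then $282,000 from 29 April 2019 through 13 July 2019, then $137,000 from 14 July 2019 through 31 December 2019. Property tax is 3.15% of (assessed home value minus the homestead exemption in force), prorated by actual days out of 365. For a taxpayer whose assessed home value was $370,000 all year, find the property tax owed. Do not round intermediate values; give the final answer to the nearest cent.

1 January – 28 April 2019: 118 days, exemption $216,000 → ($370,000 − $216,000) × 3.15% × 118/365 = $1,568.2685
29 April – 13 July 2019: 76 days, exemption $282,000 → ($370,000 − $282,000) × 3.15% × 76/365 = $577.1836
14 July – 31 December 2019: 171 days, exemption $137,000 → ($370,000 − $137,000) × 3.15% × 171/365 = $3,438.5055
Total = $5,583.9575

$5,583.96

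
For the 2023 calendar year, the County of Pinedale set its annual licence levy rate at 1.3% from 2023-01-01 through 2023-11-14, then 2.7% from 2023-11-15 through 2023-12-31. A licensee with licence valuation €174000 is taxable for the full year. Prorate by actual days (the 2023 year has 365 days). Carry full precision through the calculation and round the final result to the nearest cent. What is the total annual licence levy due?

2023-01-01 to 2023-11-14: 318 days at 1.3% → €174000 × 1.3% × 318/365 = €1970.7288
2023-11-15 to 2023-12-31: 47 days at 2.7% → €174000 × 2.7% × 47/365 = €604.9479
Total = €2575.6767

€2575.68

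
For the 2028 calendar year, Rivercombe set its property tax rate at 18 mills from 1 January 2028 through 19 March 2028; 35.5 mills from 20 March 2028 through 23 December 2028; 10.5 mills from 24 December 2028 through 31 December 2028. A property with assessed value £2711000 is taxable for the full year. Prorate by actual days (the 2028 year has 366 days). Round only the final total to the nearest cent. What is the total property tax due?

1 January – 19 March 2028: 79 days at 18 mills → £2711000 × 1.8% × 79/366 = £10532.9016
20 March – 23 December 2028: 279 days at 35.5 mills → £2711000 × 3.55% × 279/366 = £73363.6598
24 December – 31 December 2028: 8 days at 10.5 mills → £2711000 × 1.05% × 8/366 = £622.1967
Total = £84518.7582

£84518.76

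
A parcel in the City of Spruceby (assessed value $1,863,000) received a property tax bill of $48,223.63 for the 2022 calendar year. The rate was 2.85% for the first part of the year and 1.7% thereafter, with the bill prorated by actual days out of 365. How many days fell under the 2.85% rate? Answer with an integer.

282 days

Let d = days at the first rate; then 365 − d days at the second rate.
$1,863,000 × [2.85%·d + 1.7%·(365−d)] / 365 = $48,223.63
Solving gives d = 282, so the new rate took effect on 10 Oct 2022.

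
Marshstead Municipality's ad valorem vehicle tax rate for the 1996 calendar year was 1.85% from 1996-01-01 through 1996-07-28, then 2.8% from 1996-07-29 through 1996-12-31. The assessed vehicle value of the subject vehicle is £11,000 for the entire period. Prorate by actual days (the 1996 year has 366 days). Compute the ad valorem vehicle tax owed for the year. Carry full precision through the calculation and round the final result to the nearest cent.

£248.04

1996-01-01 to 1996-07-28: 210 days at 1.85% → £11,000 × 1.85% × 210/366 = £116.7623
1996-07-29 to 1996-12-31: 156 days at 2.8% → £11,000 × 2.8% × 156/366 = £131.2787
Total = £248.0410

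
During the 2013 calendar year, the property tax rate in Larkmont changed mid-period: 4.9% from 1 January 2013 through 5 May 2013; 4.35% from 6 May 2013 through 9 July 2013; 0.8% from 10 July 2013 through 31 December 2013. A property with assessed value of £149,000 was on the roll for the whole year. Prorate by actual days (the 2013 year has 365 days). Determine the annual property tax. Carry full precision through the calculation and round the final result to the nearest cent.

1 January – 5 May 2013: 125 days at 4.9% → £149,000 × 4.9% × 125/365 = £2,500.3425
6 May – 9 July 2013: 65 days at 4.35% → £149,000 × 4.35% × 65/365 = £1,154.2397
10 July – 31 December 2013: 175 days at 0.8% → £149,000 × 0.8% × 175/365 = £571.5068
Total = £4,226.0890

£4,226.09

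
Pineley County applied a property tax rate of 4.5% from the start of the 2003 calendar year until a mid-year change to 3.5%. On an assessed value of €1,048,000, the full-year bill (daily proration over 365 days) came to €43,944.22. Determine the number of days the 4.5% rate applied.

253 days

Let d = days at the first rate; then 365 − d days at the second rate.
€1,048,000 × [4.5%·d + 3.5%·(365−d)] / 365 = €43,944.22
Solving gives d = 253, so the new rate took effect on 11 Sep 2003.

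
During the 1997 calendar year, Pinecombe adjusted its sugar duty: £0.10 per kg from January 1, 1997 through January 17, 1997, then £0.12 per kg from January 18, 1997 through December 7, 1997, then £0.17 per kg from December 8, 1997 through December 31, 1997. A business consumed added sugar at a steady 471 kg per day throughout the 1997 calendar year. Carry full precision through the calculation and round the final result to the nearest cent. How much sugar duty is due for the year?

January 1 – January 17, 1997: 17 days × 471 kg/day = 8,007 kg at £0.10/kg → £800.70
January 18 – December 7, 1997: 324 days × 471 kg/day = 152,604 kg at £0.12/kg → £18,312.48
December 8 – December 31, 1997: 24 days × 471 kg/day = 11,304 kg at £0.17/kg → £1,921.68

£21,034.86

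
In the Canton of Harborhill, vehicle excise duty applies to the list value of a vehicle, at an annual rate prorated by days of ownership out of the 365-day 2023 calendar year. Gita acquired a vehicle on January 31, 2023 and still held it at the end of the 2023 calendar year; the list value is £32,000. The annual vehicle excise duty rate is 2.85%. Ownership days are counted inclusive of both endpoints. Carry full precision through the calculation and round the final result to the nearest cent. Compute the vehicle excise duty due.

Days held (January 31 – December 31, 2023): 335 out of 365
Tax = £32,000 × 2.85% × 335/365 = £837.0411

£837.04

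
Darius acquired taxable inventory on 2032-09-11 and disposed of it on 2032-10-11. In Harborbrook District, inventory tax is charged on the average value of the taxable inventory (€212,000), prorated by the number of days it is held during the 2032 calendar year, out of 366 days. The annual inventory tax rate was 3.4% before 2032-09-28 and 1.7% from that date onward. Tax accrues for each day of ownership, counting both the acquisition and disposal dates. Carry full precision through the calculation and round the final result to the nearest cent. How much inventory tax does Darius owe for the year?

€472.66

2032-09-11 to 2032-09-27: 17 days at 3.4% → €212,000 × 3.4% × 17/366 = €334.7978
2032-09-28 to 2032-10-11: 14 days at 1.7% → €212,000 × 1.7% × 14/366 = €137.8579
Total = €472.6557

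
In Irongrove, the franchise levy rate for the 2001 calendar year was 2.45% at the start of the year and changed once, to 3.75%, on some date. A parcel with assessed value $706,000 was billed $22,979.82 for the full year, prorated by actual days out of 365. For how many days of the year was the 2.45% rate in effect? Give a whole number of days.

Let d = days at the first rate; then 365 − d days at the second rate.
$706,000 × [2.45%·d + 3.75%·(365−d)] / 365 = $22,979.82
Solving gives d = 139, so the new rate took effect on May 20, 2001.

139 days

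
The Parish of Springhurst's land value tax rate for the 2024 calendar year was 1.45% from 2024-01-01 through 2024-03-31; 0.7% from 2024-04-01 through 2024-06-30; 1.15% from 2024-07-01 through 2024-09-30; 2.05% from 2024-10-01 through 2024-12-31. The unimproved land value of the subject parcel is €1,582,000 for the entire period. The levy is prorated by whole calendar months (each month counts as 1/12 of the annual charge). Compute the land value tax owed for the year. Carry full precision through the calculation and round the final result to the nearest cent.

2024-01-01 to 2024-03-31: 3 months at 1.45% → €1,582,000 × 1.45% × 3/12 = €5,734.7500
2024-04-01 to 2024-06-30: 3 months at 0.7% → €1,582,000 × 0.7% × 3/12 = €2,768.5000
2024-07-01 to 2024-09-30: 3 months at 1.15% → €1,582,000 × 1.15% × 3/12 = €4,548.2500
2024-10-01 to 2024-12-31: 3 months at 2.05% → €1,582,000 × 2.05% × 3/12 = €8,107.7500
Total = €21,159.2500

€21,159.25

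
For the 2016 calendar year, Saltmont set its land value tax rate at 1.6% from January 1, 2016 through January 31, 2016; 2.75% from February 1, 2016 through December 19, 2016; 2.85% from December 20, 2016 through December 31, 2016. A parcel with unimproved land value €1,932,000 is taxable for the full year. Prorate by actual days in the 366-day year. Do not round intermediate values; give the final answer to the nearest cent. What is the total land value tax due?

January 1 – January 31, 2016: 31 days at 1.6% → €1,932,000 × 1.6% × 31/366 = €2,618.2295
February 1 – December 19, 2016: 323 days at 2.75% → €1,932,000 × 2.75% × 323/366 = €46,887.9508
December 20 – December 31, 2016: 12 days at 2.85% → €1,932,000 × 2.85% × 12/366 = €1,805.3115
Total = €51,311.4918

€51,311.49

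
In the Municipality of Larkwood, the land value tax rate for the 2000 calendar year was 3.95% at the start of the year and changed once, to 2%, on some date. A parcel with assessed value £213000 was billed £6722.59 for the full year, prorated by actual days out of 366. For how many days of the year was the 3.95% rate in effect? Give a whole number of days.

Let d = days at the first rate; then 366 − d days at the second rate.
£213000 × [3.95%·d + 2%·(366−d)] / 366 = £6722.59
Solving gives d = 217, so the new rate took effect on 5 Aug 2000.

217 days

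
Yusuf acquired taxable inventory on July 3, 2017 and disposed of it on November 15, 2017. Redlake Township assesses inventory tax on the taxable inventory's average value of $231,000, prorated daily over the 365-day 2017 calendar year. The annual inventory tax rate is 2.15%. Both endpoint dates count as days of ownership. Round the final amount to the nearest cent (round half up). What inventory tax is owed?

Days held (July 3 – November 15, 2017): 136 out of 365
Tax = $231,000 × 2.15% × 136/365 = $1,850.5315

$1,850.53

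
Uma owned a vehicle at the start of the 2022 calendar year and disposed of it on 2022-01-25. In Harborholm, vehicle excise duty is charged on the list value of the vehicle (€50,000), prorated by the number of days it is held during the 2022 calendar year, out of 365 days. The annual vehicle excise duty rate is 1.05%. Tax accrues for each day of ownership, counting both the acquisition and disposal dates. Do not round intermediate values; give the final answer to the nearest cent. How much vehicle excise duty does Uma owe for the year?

Days held (2022-01-01 to 2022-01-25): 25 out of 365
Tax = €50,000 × 1.05% × 25/365 = €35.9589

€35.96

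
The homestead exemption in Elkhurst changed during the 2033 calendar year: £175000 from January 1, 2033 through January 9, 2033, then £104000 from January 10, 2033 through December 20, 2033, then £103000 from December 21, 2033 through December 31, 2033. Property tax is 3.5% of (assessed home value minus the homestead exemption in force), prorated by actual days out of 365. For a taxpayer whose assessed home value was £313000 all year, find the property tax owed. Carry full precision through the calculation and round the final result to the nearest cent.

£7254.78

January 1 – January 9, 2033: 9 days, exemption £175000 → (£313000 − £175000) × 3.5% × 9/365 = £119.0959
January 10 – December 20, 2033: 345 days, exemption £104000 → (£313000 − £104000) × 3.5% × 345/365 = £6914.1781
December 21 – December 31, 2033: 11 days, exemption £103000 → (£313000 − £103000) × 3.5% × 11/365 = £221.5068
Total = £7254.7808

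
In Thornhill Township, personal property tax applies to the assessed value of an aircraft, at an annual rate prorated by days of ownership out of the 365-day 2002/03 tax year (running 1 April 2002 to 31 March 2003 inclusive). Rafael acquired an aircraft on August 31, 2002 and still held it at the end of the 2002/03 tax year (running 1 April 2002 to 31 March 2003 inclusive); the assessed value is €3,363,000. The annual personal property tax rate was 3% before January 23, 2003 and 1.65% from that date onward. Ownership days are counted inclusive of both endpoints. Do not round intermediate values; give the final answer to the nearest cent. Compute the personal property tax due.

€50,417.36

August 31, 2002 – January 22, 2003: 145 days at 3% → €3,363,000 × 3% × 145/365 = €40,079.5890
January 23 – March 31, 2003: 68 days at 1.65% → €3,363,000 × 1.65% × 68/365 = €10,337.7699
Total = €50,417.3589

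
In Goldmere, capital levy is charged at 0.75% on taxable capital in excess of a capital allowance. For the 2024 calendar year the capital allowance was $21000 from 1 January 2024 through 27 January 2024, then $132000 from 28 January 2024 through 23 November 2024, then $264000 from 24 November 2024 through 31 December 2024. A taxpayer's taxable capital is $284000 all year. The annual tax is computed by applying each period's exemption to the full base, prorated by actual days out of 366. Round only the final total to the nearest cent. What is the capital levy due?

$1098.63

1 January – 27 January 2024: 27 days, exemption $21000 → ($284000 − $21000) × 0.75% × 27/366 = $145.5123
28 January – 23 November 2024: 301 days, exemption $132000 → ($284000 − $132000) × 0.75% × 301/366 = $937.5410
24 November – 31 December 2024: 38 days, exemption $264000 → ($284000 − $264000) × 0.75% × 38/366 = $15.5738
Total = $1098.6270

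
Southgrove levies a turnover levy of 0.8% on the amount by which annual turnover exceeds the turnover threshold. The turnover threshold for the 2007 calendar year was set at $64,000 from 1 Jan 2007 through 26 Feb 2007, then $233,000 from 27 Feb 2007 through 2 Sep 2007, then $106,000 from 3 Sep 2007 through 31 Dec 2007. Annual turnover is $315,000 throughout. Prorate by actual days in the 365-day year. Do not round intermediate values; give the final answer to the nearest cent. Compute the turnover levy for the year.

$1,201.16

1 Jan – 26 Feb 2007: 57 days, exemption $64,000 → ($315,000 − $64,000) × 0.8% × 57/365 = $313.5781
27 Feb – 2 Sep 2007: 188 days, exemption $233,000 → ($315,000 − $233,000) × 0.8% × 188/365 = $337.8849
3 Sep – 31 Dec 2007: 120 days, exemption $106,000 → ($315,000 − $106,000) × 0.8% × 120/365 = $549.6986
Total = $1,201.1616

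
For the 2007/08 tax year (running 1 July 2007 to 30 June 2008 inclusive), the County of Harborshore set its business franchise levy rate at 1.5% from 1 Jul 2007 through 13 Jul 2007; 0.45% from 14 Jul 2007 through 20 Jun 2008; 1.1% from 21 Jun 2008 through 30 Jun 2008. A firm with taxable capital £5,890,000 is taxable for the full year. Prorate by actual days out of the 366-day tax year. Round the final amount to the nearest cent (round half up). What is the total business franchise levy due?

1 Jul – 13 Jul 2007: 13 days at 1.5% → £5,890,000 × 1.5% × 13/366 = £3,138.1148
14 Jul 2007 – 20 Jun 2008: 343 days at 0.45% → £5,890,000 × 0.45% × 343/366 = £24,839.3852
21 Jun – 30 Jun 2008: 10 days at 1.1% → £5,890,000 × 1.1% × 10/366 = £1,770.2186
Total = £29,747.7186

£29,747.72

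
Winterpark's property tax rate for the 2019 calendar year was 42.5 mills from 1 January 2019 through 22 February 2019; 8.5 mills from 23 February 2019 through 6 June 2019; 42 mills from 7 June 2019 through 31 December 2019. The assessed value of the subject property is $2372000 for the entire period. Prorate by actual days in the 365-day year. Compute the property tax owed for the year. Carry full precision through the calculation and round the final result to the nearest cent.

$77154.99

1 January – 22 February 2019: 53 days at 42.5 mills → $2372000 × 4.25% × 53/365 = $14638.1644
23 February – 6 June 2019: 104 days at 8.5 mills → $2372000 × 0.85% × 104/365 = $5744.7890
7 June – 31 December 2019: 208 days at 42 mills → $2372000 × 4.2% × 208/365 = $56772.0329
Total = $77154.9863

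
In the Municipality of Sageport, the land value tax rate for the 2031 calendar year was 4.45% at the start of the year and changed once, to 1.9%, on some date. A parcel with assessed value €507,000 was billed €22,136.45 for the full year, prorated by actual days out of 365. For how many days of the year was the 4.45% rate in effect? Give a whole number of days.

Let d = days at the first rate; then 365 − d days at the second rate.
€507,000 × [4.45%·d + 1.9%·(365−d)] / 365 = €22,136.45
Solving gives d = 353, so the new rate took effect on December 20, 2031.

353 days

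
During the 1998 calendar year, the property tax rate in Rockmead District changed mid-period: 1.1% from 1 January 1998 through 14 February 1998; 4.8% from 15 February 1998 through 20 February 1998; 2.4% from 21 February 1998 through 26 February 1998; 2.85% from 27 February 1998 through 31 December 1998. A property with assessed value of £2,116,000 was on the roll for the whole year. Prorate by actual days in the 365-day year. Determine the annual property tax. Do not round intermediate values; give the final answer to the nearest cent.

1 January – 14 February 1998: 45 days at 1.1% → £2,116,000 × 1.1% × 45/365 = £2,869.6438
15 February – 20 February 1998: 6 days at 4.8% → £2,116,000 × 4.8% × 6/365 = £1,669.6110
21 February – 26 February 1998: 6 days at 2.4% → £2,116,000 × 2.4% × 6/365 = £834.8055
27 February – 31 December 1998: 308 days at 2.85% → £2,116,000 × 2.85% × 308/365 = £50,888.3507
Total = £56,262.4110

£56,262.41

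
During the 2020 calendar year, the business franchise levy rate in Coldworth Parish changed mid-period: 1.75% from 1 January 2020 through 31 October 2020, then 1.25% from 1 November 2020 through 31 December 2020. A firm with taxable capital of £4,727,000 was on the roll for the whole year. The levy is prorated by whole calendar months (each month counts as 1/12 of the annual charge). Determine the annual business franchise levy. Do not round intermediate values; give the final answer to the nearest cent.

1 January – 31 October 2020: 10 months at 1.75% → £4,727,000 × 1.75% × 10/12 = £68,935.4167
1 November – 31 December 2020: 2 months at 1.25% → £4,727,000 × 1.25% × 2/12 = £9,847.9167
Total = £78,783.3333

£78,783.33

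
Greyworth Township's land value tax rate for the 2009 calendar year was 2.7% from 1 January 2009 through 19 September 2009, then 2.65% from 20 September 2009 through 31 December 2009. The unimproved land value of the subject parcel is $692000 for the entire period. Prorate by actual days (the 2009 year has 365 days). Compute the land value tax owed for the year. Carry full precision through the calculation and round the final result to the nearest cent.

1 January – 19 September 2009: 262 days at 2.7% → $692000 × 2.7% × 262/365 = $13411.5288
20 September – 31 December 2009: 103 days at 2.65% → $692000 × 2.65% × 103/365 = $5174.8329
Total = $18586.3616

$18586.36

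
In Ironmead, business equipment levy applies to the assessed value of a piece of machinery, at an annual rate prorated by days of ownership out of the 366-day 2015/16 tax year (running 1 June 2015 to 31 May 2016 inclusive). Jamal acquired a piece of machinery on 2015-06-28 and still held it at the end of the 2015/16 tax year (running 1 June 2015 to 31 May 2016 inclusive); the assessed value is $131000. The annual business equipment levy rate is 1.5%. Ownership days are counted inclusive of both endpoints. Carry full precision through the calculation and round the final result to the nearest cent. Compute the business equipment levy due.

$1820.04

Days held (2015-06-28 to 2016-05-31): 339 out of 366
Tax = $131000 × 1.5% × 339/366 = $1820.0410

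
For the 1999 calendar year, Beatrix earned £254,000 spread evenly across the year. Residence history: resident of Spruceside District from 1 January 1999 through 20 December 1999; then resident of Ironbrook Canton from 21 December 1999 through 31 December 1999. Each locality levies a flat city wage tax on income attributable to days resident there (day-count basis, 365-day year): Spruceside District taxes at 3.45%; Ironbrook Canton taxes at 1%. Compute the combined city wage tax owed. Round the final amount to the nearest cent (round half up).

Spruceside District, 1 January – 20 December 1999: 354 days → £254,000 × 3.45% × 354/365 = £8,498.9096
Ironbrook Canton, 21 December – 31 December 1999: 11 days → £254,000 × 1% × 11/365 = £76.5479
Total = £8,575.4575

£8,575.46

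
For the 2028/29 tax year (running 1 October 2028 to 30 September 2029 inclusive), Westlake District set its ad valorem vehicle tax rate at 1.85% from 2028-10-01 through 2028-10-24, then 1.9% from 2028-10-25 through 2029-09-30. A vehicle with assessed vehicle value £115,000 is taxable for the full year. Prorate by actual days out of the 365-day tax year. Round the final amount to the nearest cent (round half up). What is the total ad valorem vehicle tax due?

2028-10-01 to 2028-10-24: 24 days at 1.85% → £115,000 × 1.85% × 24/365 = £139.8904
2028-10-25 to 2029-09-30: 341 days at 1.9% → £115,000 × 1.9% × 341/365 = £2,041.3288
Total = £2,181.2192

£2,181.22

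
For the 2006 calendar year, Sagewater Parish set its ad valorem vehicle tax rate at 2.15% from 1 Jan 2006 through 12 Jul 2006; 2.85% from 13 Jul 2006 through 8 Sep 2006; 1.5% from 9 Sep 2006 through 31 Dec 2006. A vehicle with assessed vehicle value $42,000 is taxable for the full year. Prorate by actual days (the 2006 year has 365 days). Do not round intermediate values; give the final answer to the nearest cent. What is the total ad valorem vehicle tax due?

$864.45

1 Jan – 12 Jul 2006: 193 days at 2.15% → $42,000 × 2.15% × 193/365 = $477.4767
13 Jul – 8 Sep 2006: 58 days at 2.85% → $42,000 × 2.85% × 58/365 = $190.2082
9 Sep – 31 Dec 2006: 114 days at 1.5% → $42,000 × 1.5% × 114/365 = $196.7671
Total = $864.4521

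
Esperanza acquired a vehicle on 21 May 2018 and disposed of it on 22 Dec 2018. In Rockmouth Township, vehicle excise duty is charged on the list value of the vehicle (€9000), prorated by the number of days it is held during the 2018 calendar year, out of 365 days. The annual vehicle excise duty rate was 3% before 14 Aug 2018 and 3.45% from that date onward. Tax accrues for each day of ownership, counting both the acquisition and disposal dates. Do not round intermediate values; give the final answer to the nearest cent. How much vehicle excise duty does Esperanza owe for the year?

€174.32

21 May – 13 Aug 2018: 85 days at 3% → €9000 × 3% × 85/365 = €62.8767
14 Aug – 22 Dec 2018: 131 days at 3.45% → €9000 × 3.45% × 131/365 = €111.4397
Total = €174.3164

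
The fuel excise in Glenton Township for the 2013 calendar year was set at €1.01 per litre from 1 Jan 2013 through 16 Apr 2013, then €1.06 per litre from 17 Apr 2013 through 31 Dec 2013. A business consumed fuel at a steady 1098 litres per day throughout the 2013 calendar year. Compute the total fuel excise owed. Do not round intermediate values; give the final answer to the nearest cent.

€418,996.80

1 Jan – 16 Apr 2013: 106 days × 1098 litres/day = 116,388 litres at €1.01/litre → €117,551.88
17 Apr – 31 Dec 2013: 259 days × 1098 litres/day = 284,382 litres at €1.06/litre → €301,444.92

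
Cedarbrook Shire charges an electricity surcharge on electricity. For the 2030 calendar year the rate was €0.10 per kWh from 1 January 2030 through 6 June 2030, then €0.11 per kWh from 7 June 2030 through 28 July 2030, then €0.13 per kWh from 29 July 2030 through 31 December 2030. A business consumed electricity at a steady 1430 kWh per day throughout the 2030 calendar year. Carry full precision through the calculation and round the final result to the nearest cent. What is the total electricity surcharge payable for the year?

€59631.00

1 January – 6 June 2030: 157 days × 1430 kWh/day = 224,510 kWh at €0.10/kWh → €22451.00
7 June – 28 July 2030: 52 days × 1430 kWh/day = 74,360 kWh at €0.11/kWh → €8179.60
29 July – 31 December 2030: 156 days × 1430 kWh/day = 223,080 kWh at €0.13/kWh → €29000.40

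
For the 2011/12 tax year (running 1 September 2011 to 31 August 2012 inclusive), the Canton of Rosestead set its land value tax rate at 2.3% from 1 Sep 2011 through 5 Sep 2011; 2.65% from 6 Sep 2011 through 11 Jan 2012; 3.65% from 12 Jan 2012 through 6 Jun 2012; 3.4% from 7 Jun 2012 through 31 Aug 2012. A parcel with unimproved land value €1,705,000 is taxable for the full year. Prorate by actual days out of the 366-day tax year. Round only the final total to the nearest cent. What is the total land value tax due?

€54,953.64

1 Sep – 5 Sep 2011: 5 days at 2.3% → €1,705,000 × 2.3% × 5/366 = €535.7240
6 Sep 2011 – 11 Jan 2012: 128 days at 2.65% → €1,705,000 × 2.65% × 128/366 = €15,801.5301
12 Jan – 6 Jun 2012: 147 days at 3.65% → €1,705,000 × 3.65% × 147/366 = €24,995.0205
7 Jun – 31 Aug 2012: 86 days at 3.4% → €1,705,000 × 3.4% × 86/366 = €13,621.3661
Total = €54,953.6407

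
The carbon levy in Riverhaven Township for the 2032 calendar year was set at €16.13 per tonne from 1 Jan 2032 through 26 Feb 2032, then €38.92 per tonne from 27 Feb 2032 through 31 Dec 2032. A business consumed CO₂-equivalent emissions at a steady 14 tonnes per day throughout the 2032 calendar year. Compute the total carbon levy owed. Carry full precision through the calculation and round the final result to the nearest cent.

€181,239.66

1 Jan – 26 Feb 2032: 57 days × 14 tonnes/day = 798 tonnes at €16.13/tonne → €12,871.74
27 Feb – 31 Dec 2032: 309 days × 14 tonnes/day = 4,326 tonnes at €38.92/tonne → €168,367.92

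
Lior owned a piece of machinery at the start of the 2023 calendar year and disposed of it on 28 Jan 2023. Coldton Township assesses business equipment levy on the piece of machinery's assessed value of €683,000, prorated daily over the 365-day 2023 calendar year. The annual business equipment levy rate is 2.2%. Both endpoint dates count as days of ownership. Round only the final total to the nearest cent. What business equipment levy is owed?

€1,152.68

Days held (1 Jan – 28 Jan 2023): 28 out of 365
Tax = €683,000 × 2.2% × 28/365 = €1,152.6795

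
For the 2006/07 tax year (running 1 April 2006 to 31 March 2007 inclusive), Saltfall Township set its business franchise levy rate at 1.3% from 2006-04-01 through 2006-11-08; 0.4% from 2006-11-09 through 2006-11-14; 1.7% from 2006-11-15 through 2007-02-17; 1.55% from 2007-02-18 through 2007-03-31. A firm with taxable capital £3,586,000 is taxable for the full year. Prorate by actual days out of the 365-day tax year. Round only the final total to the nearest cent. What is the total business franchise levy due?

£50,852.43

2006-04-01 to 2006-11-08: 222 days at 1.3% → £3,586,000 × 1.3% × 222/365 = £28,353.9616
2006-11-09 to 2006-11-14: 6 days at 0.4% → £3,586,000 × 0.4% × 6/365 = £235.7918
2006-11-15 to 2007-02-17: 95 days at 1.7% → £3,586,000 × 1.7% × 95/365 = £15,866.8219
2007-02-18 to 2007-03-31: 42 days at 1.55% → £3,586,000 × 1.55% × 42/365 = £6,395.8521
Total = £50,852.4274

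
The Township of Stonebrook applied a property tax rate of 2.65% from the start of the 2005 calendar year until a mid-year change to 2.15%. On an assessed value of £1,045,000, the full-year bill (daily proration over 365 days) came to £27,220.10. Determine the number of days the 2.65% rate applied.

Let d = days at the first rate; then 365 − d days at the second rate.
£1,045,000 × [2.65%·d + 2.15%·(365−d)] / 365 = £27,220.10
Solving gives d = 332, so the new rate took effect on 29 Nov 2005.

332 days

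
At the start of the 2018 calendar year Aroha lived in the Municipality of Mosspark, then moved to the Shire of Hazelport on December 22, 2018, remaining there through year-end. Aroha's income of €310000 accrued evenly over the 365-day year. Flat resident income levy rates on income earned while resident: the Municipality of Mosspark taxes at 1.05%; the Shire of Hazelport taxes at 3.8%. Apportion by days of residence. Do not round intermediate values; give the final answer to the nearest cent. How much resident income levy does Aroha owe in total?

€3488.56

The Municipality of Mosspark, January 1 – December 21, 2018: 355 days → €310000 × 1.05% × 355/365 = €3165.8219
The Shire of Hazelport, December 22 – December 31, 2018: 10 days → €310000 × 3.8% × 10/365 = €322.7397
Total = €3488.5616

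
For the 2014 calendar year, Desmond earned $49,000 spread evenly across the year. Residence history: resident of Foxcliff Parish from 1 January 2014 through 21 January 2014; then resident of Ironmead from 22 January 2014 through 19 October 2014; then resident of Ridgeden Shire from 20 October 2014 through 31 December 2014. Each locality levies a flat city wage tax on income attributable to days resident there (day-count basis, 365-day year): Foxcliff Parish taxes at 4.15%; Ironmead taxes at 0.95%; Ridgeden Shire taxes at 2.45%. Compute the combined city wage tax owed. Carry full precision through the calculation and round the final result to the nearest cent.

Foxcliff Parish, 1 January – 21 January 2014: 21 days → $49,000 × 4.15% × 21/365 = $116.9959
Ironmead, 22 January – 19 October 2014: 271 days → $49,000 × 0.95% × 271/365 = $345.6178
Ridgeden Shire, 20 October – 31 December 2014: 73 days → $49,000 × 2.45% × 73/365 = $240.1000
Total = $702.7137

$702.71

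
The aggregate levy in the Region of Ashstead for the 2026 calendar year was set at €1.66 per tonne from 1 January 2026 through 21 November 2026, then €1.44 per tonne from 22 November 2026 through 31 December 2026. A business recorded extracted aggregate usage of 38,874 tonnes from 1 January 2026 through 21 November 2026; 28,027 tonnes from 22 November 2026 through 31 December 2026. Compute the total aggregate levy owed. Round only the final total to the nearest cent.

€104889.72

1 January – 21 November 2026: 38,874 tonnes at €1.66/tonne → €64530.84
22 November – 31 December 2026: 28,027 tonnes at €1.44/tonne → €40358.88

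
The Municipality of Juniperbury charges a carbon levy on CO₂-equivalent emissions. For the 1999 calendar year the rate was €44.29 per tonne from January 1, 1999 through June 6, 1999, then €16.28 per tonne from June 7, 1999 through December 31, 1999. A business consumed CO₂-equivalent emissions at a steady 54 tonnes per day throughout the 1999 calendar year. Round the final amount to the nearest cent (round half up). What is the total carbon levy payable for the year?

€558,347.58

January 1 – June 6, 1999: 157 days × 54 tonnes/day = 8,478 tonnes at €44.29/tonne → €375,490.62
June 7 – December 31, 1999: 208 days × 54 tonnes/day = 11,232 tonnes at €16.28/tonne → €182,856.96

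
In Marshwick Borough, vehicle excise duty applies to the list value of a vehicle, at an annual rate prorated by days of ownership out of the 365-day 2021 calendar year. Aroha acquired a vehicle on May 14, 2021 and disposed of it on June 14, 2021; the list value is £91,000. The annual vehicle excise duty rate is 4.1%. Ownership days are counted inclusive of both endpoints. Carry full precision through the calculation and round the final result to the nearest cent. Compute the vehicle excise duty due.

£327.10

Days held (May 14 – June 14, 2021): 32 out of 365
Tax = £91,000 × 4.1% × 32/365 = £327.1014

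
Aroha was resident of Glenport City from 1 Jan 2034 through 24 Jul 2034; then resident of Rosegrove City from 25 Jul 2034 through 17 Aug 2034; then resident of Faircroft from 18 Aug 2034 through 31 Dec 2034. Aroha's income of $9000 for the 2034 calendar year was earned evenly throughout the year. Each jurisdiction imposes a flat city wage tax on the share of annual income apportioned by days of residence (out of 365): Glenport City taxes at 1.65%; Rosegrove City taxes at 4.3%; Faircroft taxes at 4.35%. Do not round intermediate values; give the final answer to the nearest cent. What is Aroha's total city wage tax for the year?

Glenport City, 1 Jan – 24 Jul 2034: 205 days → $9000 × 1.65% × 205/365 = $83.4041
Rosegrove City, 25 Jul – 17 Aug 2034: 24 days → $9000 × 4.3% × 24/365 = $25.4466
Faircroft, 18 Aug – 31 Dec 2034: 136 days → $9000 × 4.35% × 136/365 = $145.8740
Total = $254.7247

$254.72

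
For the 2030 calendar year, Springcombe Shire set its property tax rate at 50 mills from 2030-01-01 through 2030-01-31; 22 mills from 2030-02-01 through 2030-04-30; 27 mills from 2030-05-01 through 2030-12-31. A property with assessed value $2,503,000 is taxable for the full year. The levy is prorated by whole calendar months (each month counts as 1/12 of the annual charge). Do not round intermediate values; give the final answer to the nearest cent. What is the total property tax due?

$69,249.67

2030-01-01 to 2030-01-31: 1 month at 50 mills → $2,503,000 × 5% × 1/12 = $10,429.1667
2030-02-01 to 2030-04-30: 3 months at 22 mills → $2,503,000 × 2.2% × 3/12 = $13,766.5000
2030-05-01 to 2030-12-31: 8 months at 27 mills → $2,503,000 × 2.7% × 8/12 = $45,054.0000
Total = $69,249.6667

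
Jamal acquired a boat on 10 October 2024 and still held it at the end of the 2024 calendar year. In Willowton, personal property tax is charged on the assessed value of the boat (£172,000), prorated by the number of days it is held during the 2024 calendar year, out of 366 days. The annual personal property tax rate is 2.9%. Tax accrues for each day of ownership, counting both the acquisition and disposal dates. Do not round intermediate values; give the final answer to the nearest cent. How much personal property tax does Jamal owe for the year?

£1,131.16

Days held (10 October – 31 December 2024): 83 out of 366
Tax = £172,000 × 2.9% × 83/366 = £1,131.1585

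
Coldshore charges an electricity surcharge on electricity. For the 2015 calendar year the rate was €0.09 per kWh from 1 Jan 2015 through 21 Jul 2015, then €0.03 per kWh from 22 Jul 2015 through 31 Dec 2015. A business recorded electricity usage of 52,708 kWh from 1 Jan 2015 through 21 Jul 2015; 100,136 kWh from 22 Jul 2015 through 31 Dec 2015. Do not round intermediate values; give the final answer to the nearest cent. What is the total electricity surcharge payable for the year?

€7,747.80

1 Jan – 21 Jul 2015: 52,708 kWh at €0.09/kWh → €4,743.72
22 Jul – 31 Dec 2015: 100,136 kWh at €0.03/kWh → €3,004.08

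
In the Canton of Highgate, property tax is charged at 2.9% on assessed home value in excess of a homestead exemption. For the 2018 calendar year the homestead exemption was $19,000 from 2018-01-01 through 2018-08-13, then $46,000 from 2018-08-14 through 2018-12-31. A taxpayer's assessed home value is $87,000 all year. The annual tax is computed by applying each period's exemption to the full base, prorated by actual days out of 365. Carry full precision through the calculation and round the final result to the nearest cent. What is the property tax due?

$1,671.67

2018-01-01 to 2018-08-13: 225 days, exemption $19,000 → ($87,000 − $19,000) × 2.9% × 225/365 = $1,215.6164
2018-08-14 to 2018-12-31: 140 days, exemption $46,000 → ($87,000 − $46,000) × 2.9% × 140/365 = $456.0548
Total = $1,671.6712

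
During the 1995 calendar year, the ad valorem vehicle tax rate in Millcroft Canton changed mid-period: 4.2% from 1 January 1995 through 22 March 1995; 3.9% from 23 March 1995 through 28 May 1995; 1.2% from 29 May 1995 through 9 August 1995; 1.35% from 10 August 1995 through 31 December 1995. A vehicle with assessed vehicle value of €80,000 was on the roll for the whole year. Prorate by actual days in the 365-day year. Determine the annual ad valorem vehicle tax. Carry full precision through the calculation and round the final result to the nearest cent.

1 January – 22 March 1995: 81 days at 4.2% → €80,000 × 4.2% × 81/365 = €745.6438
23 March – 28 May 1995: 67 days at 3.9% → €80,000 × 3.9% × 67/365 = €572.7123
29 May – 9 August 1995: 73 days at 1.2% → €80,000 × 1.2% × 73/365 = €192.0000
10 August – 31 December 1995: 144 days at 1.35% → €80,000 × 1.35% × 144/365 = €426.0822
Total = €1,936.4384

€1,936.44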